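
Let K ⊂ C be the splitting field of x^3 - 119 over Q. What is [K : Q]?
[K : Q] = 6

The roots of x^3 - 119 are ∛119, ω∛119, ω^2∛119 where ω = e^(2πi/3) is a primitive cube root of unity, so K = Q(∛119, ω). Now [Q(∛119):Q] = 3 (since 119 is not a perfect cube, x^3 - 119 is irreducible) and [Q(ω):Q] = 2. Both 2 and 3 divide [K:Q], and [K:Q] ≤ 3·2 = 6, so [K:Q] = 6. (Equivalently: Q(∛119) ⊂ R but ω ∉ R, so [K : Q(∛119)] = 2.)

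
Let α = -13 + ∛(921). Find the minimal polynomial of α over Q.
m_α(x) = x^3 + 39x^2 + 507x + 1276

Set β = α + 13 = ∛(921), so β^3 = 921. Then (α + 13)^3 - 921 = 0, i.e. α is a root of g(x) = (x + 13)^3 - 921 = x^3 + 39x^2 + 507x + 1276. Since g(x) = h(x + 13) where h(x) = x^3 - 921, and h is irreducible over Q (because 921 is not a perfect cube, so h has no rational root, and a monic cubic with no rational root is irreducible), g is also irreducible (irreducibility is preserved under the substitution x → x + 13). Hence m_α(x) = x^3 + 39x^2 + 507x + 1276.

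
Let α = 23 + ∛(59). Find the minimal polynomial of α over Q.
m_α(x) = x^3 - 69x^2 + 1587x - 12226

Set β = α - 23 = ∛(59), so β^3 = 59. Then (α - 23)^3 - 59 = 0, i.e. α is a root of g(x) = (x - 23)^3 - 59 = x^3 - 69x^2 + 1587x - 12226. Since g(x) = h(x - 23) where h(x) = x^3 - 59, and h is irreducible over Q (because 59 is not a perfect cube, so h has no rational root, and a monic cubic with no rational root is irreducible), g is also irreducible (irreducibility is preserved under the substitution x → x - 23). Hence m_α(x) = x^3 - 69x^2 + 1587x - 12226.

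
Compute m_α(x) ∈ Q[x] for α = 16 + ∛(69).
m_α(x) = x^3 - 48x^2 + 768x - 4165

Set β = α - 16 = ∛(69), so β^3 = 69. Then (α - 16)^3 - 69 = 0, i.e. α is a root of g(x) = (x - 16)^3 - 69 = x^3 - 48x^2 + 768x - 4165. Since g(x) = h(x - 16) where h(x) = x^3 - 69, and h is irreducible over Q (because 69 is not a perfect cube, so h has no rational root, and a monic cubic with no rational root is irreducible), g is also irreducible (irreducibility is preserved under the substitution x → x - 16). Hence m_α(x) = x^3 - 48x^2 + 768x - 4165.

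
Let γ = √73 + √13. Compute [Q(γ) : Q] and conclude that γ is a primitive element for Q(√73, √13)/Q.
[Q(γ) : Q] = 4 (equivalently, Q(γ) = Q(√73, √13))

Obviously Q(γ) ⊆ Q(√73, √13), and [Q(√73, √13):Q] = 4 (since 73, 13 are distinct squarefree integers > 1 with 949 not a perfect square). To show equality we compute the minimal polynomial of γ. From γ = √73 + √13: γ^2 = 73 + 2√(949) + 13 = 86 + 2√(949), so γ^2 - 86 = 2√(949); squaring, (γ^2 - 86)^2 = 4·949, i.e. γ^4 - 172γ^2 + 7396 - 3796 = 0, i.e. γ^4 - 172γ^2 + 3600 = 0. So γ is a root of x^4 - 172x^2 + 3600. This polynomial is irreducible over Q: it has no rational root (each ±√73 ± √13 is irrational), and any factorization into two quadratics over Q would force √(949) ∈ Q (pairing opposite roots) or √73, √13 ∈ Q (other pairings), all impossible. Hence [Q(γ):Q] = 4 = [Q(√73, √13):Q], so Q(γ) = Q(√73, √13).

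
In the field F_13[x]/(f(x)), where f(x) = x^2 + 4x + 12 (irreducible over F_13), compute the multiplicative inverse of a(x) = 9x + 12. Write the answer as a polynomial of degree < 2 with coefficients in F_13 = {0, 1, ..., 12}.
a(x)^(-1) ≡ 7x + 10 (mod f(x))

Since f is irreducible over F_13, F_13[x]/(f) is a field and a(x) ≠ 0 has an inverse. Apply the extended Euclidean algorithm to f(x) and a(x) in F_13[x]: f(x) = (3x + 8)·a(x) + (7). The last nonzero remainder is the constant 7 = gcd(f, a) in F_13. Back-substituting through the division chain expresses 7 = s(x)·a(x) + t(x)·f(x) with s(x) ≡ 10x + 5 (mod f), so (10x + 5)·a(x) ≡ 7 (mod f). Multiplying by 7^(-1) ≡ 2 in F_13 gives a(x)^(-1) ≡ 2·(10x + 5) ≡ 7x + 10 (mod f). Check: (9x + 12)·(7x + 10) = 11x^2 + 5x + 3 ≡ 1 (mod x^2 + 4x + 12).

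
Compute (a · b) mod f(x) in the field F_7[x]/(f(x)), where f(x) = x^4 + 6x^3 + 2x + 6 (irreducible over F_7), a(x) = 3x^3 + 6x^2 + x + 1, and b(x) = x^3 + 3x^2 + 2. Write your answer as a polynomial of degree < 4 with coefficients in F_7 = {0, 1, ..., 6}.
a · b ≡ 6x^3 + 3x^2 + 2x + 4 (mod f(x))

Multiply in F_7[x]: a(x)·b(x) = (3x^3 + 6x^2 + x + 1)·(x^3 + 3x^2 + 2) = 3x^6 + x^5 + 5x^4 + 3x^3 + x^2 + 2x + 2. This has degree ≥ 4, so divide by f(x) over F_7: 3x^6 + x^5 + 5x^4 + 3x^3 + x^2 + 2x + 2 = (3x^2 + 4x + 2)·(x^4 + 6x^3 + 2x + 6) + (6x^3 + 3x^2 + 2x + 4). Hence a·b ≡ 6x^3 + 3x^2 + 2x + 4 (mod f). (F_7[x]/(f) is a field with 7^4 = 2401 elements since f is irreducible of degree 4.)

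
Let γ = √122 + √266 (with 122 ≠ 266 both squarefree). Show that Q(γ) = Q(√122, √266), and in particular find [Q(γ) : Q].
[Q(γ) : Q] = 4 (equivalently, Q(γ) = Q(√122, √266))

Obviously Q(γ) ⊆ Q(√122, √266), and [Q(√122, √266):Q] = 4 (since 122, 266 are distinct squarefree integers > 1 with 32452 not a perfect square). To show equality we compute the minimal polynomial of γ. From γ = √122 + √266: γ^2 = 122 + 2√(32452) + 266 = 388 + 2√(32452), so γ^2 - 388 = 2√(32452); squaring, (γ^2 - 388)^2 = 4·32452, i.e. γ^4 - 776γ^2 + 150544 - 129808 = 0, i.e. γ^4 - 776γ^2 + 20736 = 0. So γ is a root of x^4 - 776x^2 + 20736. This polynomial is irreducible over Q: it has no rational root (each ±√122 ± √266 is irrational), and any factorization into two quadratics over Q would force √(32452) ∈ Q (pairing opposite roots) or √122, √266 ∈ Q (other pairings), all impossible. Hence [Q(γ):Q] = 4 = [Q(√122, √266):Q], so Q(γ) = Q(√122, √266).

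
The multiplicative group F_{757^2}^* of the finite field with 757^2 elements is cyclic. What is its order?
|F_{757^2}^*| = 573048

F_{757^2} has 757^2 = 573049 elements; its multiplicative group consists of all nonzero elements, so |F_{757^2}^*| = 573049 - 1 = 573048. (It is cyclic since any finite subgroup of the multiplicative group of a field is cyclic.)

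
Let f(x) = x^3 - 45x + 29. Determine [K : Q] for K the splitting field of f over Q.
[K : Q] = 6

By the rational root test, any rational root of the monic integer polynomial f(x) = x^3 - 45x + 29 must be an integer dividing the constant term 29, i.e. one of ±{1, 29}. Evaluating: f(1) = -15, f(-1) = 73, f(29) = 23113, f(-29) = -23055; none is 0, so f has no rational root and is therefore irreducible over Q (a cubic with no linear factor over a field is irreducible). For an irreducible cubic, the Galois group is A_3 or S_3 according as the discriminant disc(f) = -4a^3 - 27b^2 = -4·(-45)^3 - 27·(29)^2 = 341793 is or is not a square in Q. Here disc(f) = 341793 is not a perfect square in Q, so the Galois group of f over Q is not contained in A_3 and must be all of S_3. The splitting field has degree |S_3| = 6 over Q, so [K : Q] = 6.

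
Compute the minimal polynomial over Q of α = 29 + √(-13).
m_α(x) = x^2 - 58x + 854

From α - 29 = √(-13), squaring gives (α - 29)^2 = -13, i.e. α^2 - 58α + 841 = -13, so α^2 - 58α + 854 = 0. The discriminant of x^2 - 58x + 854 is (-58)^2 - 4·(854) = 3364 - 3416 = -52, and 4·(-13) is not a perfect square in Q since -13 is squarefree and ≠ 1. Hence x^2 - 58x + 854 is irreducible over Q and is the minimal polynomial of α.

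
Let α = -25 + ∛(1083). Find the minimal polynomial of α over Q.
m_α(x) = x^3 + 75x^2 + 1875x + 14542

Set β = α + 25 = ∛(1083), so β^3 = 1083. Then (α + 25)^3 - 1083 = 0, i.e. α is a root of g(x) = (x + 25)^3 - 1083 = x^3 + 75x^2 + 1875x + 14542. Since g(x) = h(x + 25) where h(x) = x^3 - 1083, and h is irreducible over Q (because 1083 is not a perfect cube, so h has no rational root, and a monic cubic with no rational root is irreducible), g is also irreducible (irreducibility is preserved under the substitution x → x + 25). Hence m_α(x) = x^3 + 75x^2 + 1875x + 14542.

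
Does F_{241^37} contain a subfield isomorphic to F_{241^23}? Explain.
No: F_{241^23} is not a subfield of F_{241^37}

F_{p^m} embeds in F_{p^n} iff m | n. Here 23 ∤ 37 (since 37 = 1·23 + 14 with remainder 14 ≠ 0), so F_{241^23} is not a subfield of F_{241^37}. Equivalently: if it were, the tower law would give 23 = [F_{241^23}:F_241] dividing [F_{241^37}:F_241] = 37, contradiction.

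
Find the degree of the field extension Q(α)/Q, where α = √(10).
[Q(α):Q] = 2

[Q(α):Q] equals the degree of the minimal polynomial of α. Here α^2 = 10 and x^2 - 10 is irreducible (d = 10 is squarefree, ≠ 1, hence not a square), so deg(m_α) = 2. Thus [Q(α):Q] = 2.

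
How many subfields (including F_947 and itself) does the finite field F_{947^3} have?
F_{947^3} has 2 subfields

The subfields of F_{p^n} are exactly the fields F_{p^d} for d | n (each is the fixed field of the unique index-d subgroup of Gal(F_{p^n}/F_p) ≅ Z/nZ). The divisors of n = 3 are {1, 3}, giving 2 subfields: F_{947^1}, F_{947^3}.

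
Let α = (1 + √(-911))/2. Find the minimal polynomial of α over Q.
m_α(x) = x^2 - x + 228

From 2α - 1 = √(-911), squaring gives (2α - 1)^2 = -911, i.e. 4α^2 - 4α + 1 = -911, so α^2 - α + (1 + 911)/4 = 0. Since -911 ≡ 1 (mod 4), (1 + 911)/4 = 228 ∈ Z. The polynomial x^2 - x + 228 has discriminant 1 - 4·(228) = -911, which is not a perfect square in Q (d = -911 is squarefree and ≠ 1), so x^2 - x + 228 is irreducible over Q. It is the minimal polynomial of α.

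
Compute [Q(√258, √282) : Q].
[Q(√258, √282) : Q] = 4

[Q(√258):Q] = 2 (min poly x^2 - 258, irreducible since 258 is squarefree > 1). For the top step, suppose √282 ∈ Q(√258), say √282 = c + d√258 with c, d ∈ Q. Squaring: 282 = c^2 + 258d^2 + 2cd√258. Since √258 ∉ Q this forces 2cd = 0. If d = 0 then √282 = c ∈ Q, contradicting 282 squarefree > 1. If c = 0 then 282 = 258d^2, so 258·282 = (258d)^2 is a perfect square in Q — but 258·282 = 72756 is not a perfect square (since 258 and 282 are distinct squarefree integers). Contradiction. Hence √282 ∉ Q(√258), so x^2 - 282 stays irreducible over Q(√258) and [Q(√258, √282) : Q(√258)] = 2. By the tower law, [Q(√258, √282) : Q] = 2 · 2 = 4.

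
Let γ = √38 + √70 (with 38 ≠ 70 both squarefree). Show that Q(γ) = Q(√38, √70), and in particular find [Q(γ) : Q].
[Q(γ) : Q] = 4 (equivalently, Q(γ) = Q(√38, √70))

Obviously Q(γ) ⊆ Q(√38, √70), and [Q(√38, √70):Q] = 4 (since 38, 70 are distinct squarefree integers > 1 with 2660 not a perfect square). To show equality we compute the minimal polynomial of γ. From γ = √38 + √70: γ^2 = 38 + 2√(2660) + 70 = 108 + 2√(2660), so γ^2 - 108 = 2√(2660); squaring, (γ^2 - 108)^2 = 4·2660, i.e. γ^4 - 216γ^2 + 11664 - 10640 = 0, i.e. γ^4 - 216γ^2 + 1024 = 0. So γ is a root of x^4 - 216x^2 + 1024. This polynomial is irreducible over Q: it has no rational root (each ±√38 ± √70 is irrational), and any factorization into two quadratics over Q would force √(2660) ∈ Q (pairing opposite roots) or √38, √70 ∈ Q (other pairings), all impossible. Hence [Q(γ):Q] = 4 = [Q(√38, √70):Q], so Q(γ) = Q(√38, √70).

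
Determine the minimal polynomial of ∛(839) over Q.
m_α(x) = x^3 - 839

α satisfies α^3 = 839, so x^3 - 839 annihilates α. By the rational root test, a rational root p/q (in lowest terms) of x^3 - 839 would satisfy p^3 = 839 q^3, forcing q = 1 and p^3 = 839; but 839 is not a perfect cube, contradiction. A monic cubic over Q with no rational root is irreducible (any nontrivial factorization would include a linear factor). Hence x^3 - 839 is the minimal polynomial of α, and in particular [Q(α):Q] = 3.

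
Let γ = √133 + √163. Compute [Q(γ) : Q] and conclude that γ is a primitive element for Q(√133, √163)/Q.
[Q(γ) : Q] = 4 (equivalently, Q(γ) = Q(√133, √163))

Obviously Q(γ) ⊆ Q(√133, √163), and [Q(√133, √163):Q] = 4 (since 133, 163 are distinct squarefree integers > 1 with 21679 not a perfect square). To show equality we compute the minimal polynomial of γ. From γ = √133 + √163: γ^2 = 133 + 2√(21679) + 163 = 296 + 2√(21679), so γ^2 - 296 = 2√(21679); squaring, (γ^2 - 296)^2 = 4·21679, i.e. γ^4 - 592γ^2 + 87616 - 86716 = 0, i.e. γ^4 - 592γ^2 + 900 = 0. So γ is a root of x^4 - 592x^2 + 900. This polynomial is irreducible over Q: it has no rational root (each ±√133 ± √163 is irrational), and any factorization into two quadratics over Q would force √(21679) ∈ Q (pairing opposite roots) or √133, √163 ∈ Q (other pairings), all impossible. Hence [Q(γ):Q] = 4 = [Q(√133, √163):Q], so Q(γ) = Q(√133, √163).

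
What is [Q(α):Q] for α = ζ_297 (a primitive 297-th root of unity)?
[Q(α):Q] = 180

The minimal polynomial of ζ_297 over Q is the 297-th cyclotomic polynomial Φ_297(x), which is irreducible over Q and has degree φ(297) = 180. Hence [Q(α):Q] = φ(297) = 180.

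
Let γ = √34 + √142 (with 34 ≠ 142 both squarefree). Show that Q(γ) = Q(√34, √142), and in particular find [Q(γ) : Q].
[Q(γ) : Q] = 4 (equivalently, Q(γ) = Q(√34, √142))

Obviously Q(γ) ⊆ Q(√34, √142), and [Q(√34, √142):Q] = 4 (since 34, 142 are distinct squarefree integers > 1 with 4828 not a perfect square). To show equality we compute the minimal polynomial of γ. From γ = √34 + √142: γ^2 = 34 + 2√(4828) + 142 = 176 + 2√(4828), so γ^2 - 176 = 2√(4828); squaring, (γ^2 - 176)^2 = 4·4828, i.e. γ^4 - 352γ^2 + 30976 - 19312 = 0, i.e. γ^4 - 352γ^2 + 11664 = 0. So γ is a root of x^4 - 352x^2 + 11664. This polynomial is irreducible over Q: it has no rational root (each ±√34 ± √142 is irrational), and any factorization into two quadratics over Q would force √(4828) ∈ Q (pairing opposite roots) or √34, √142 ∈ Q (other pairings), all impossible. Hence [Q(γ):Q] = 4 = [Q(√34, √142):Q], so Q(γ) = Q(√34, √142).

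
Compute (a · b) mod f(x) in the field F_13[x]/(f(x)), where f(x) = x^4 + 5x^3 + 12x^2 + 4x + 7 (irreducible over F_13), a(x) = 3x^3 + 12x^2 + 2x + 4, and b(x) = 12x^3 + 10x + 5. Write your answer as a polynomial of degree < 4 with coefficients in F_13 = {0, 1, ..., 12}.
a · b ≡ 5x^3 + 8x^2 + 2x + 2 (mod f(x))

Multiply in F_13[x]: a(x)·b(x) = (3x^3 + 12x^2 + 2x + 4)·(12x^3 + 10x + 5) = 10x^6 + x^5 + 2x^4 + x^3 + 2x^2 + 11x + 7. This has degree ≥ 4, so divide by f(x) over F_13: 10x^6 + x^5 + 2x^4 + x^3 + 2x^2 + 11x + 7 = (10x^2 + 3x + 10)·(x^4 + 5x^3 + 12x^2 + 4x + 7) + (5x^3 + 8x^2 + 2x + 2). Hence a·b ≡ 5x^3 + 8x^2 + 2x + 2 (mod f). (F_13[x]/(f) is a field with 13^4 = 28561 elements since f is irreducible of degree 4.)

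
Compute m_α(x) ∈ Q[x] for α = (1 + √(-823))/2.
m_α(x) = x^2 - x + 206

From 2α - 1 = √(-823), squaring gives (2α - 1)^2 = -823, i.e. 4α^2 - 4α + 1 = -823, so α^2 - α + (1 + 823)/4 = 0. Since -823 ≡ 1 (mod 4), (1 + 823)/4 = 206 ∈ Z. The polynomial x^2 - x + 206 has discriminant 1 - 4·(206) = -823, which is not a perfect square in Q (d = -823 is squarefree and ≠ 1), so x^2 - x + 206 is irreducible over Q. It is the minimal polynomial of α.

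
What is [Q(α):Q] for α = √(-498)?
[Q(α):Q] = 2

[Q(α):Q] equals the degree of the minimal polynomial of α. Here α^2 = -498 and x^2 + 498 is irreducible (d = -498 is squarefree, ≠ 1, hence not a square), so deg(m_α) = 2. Thus [Q(α):Q] = 2.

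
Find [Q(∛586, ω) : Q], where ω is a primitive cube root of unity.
[Q(∛586, ω) : Q] = 6

[Q(∛586):Q] = 3 (min poly x^3 - 586, irreducible since 586 is not a perfect cube). [Q(ω):Q] = 2 (min poly x^2 + x + 1). Since Q(∛586) ⊂ R and ω ∉ R, we have ω ∉ Q(∛586), so x^2 + x + 1 remains irreducible over Q(∛586) and [Q(∛586, ω) : Q(∛586)] = 2. By the tower law, [Q(∛586, ω) : Q] = 3 · 2 = 6. (In fact Q(∛586, ω) is the splitting field of x^3 - 586 over Q.)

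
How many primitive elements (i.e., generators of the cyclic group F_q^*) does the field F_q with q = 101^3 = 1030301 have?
There are φ(1030300) = 412080 primitive elements

F_q^* is cyclic of order q - 1 = 1030300. A cyclic group of order m has exactly φ(m) generators. Here m = 1030300 = 2^2 · 5^2 · 10303, so the number of primitive elements is φ(1030300) = 412080.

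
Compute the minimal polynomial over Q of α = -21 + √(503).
m_α(x) = x^2 + 42x - 62

From α + 21 = √(503), squaring gives (α + 21)^2 = 503, i.e. α^2 + 42α + 441 = 503, so α^2 + 42α - 62 = 0. The discriminant of x^2 + 42x - 62 is (42)^2 - 4·(-62) = 1764 + 248 = 2012, and 4·(503) is not a perfect square in Q since 503 is squarefree and ≠ 1. Hence x^2 + 42x - 62 is irreducible over Q and is the minimal polynomial of α.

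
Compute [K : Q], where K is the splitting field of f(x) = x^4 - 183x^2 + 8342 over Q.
[K : Q] = 4

Solving the quadratic in x^2: x^2 = (183 ± √(183^2 - 4·8342))/2 = (183 ± √121)/2 = (183 ± 11)/2, giving x^2 = 97 or x^2 = 86. So f(x) = (x^2 - 97)(x^2 - 86) and the roots of f are ±√97, ±√86. Hence the splitting field is K = Q(√97, √86). Since 97 and 86 are distinct squarefree integers > 1, their product 8342 is not a perfect square, so √86 ∉ Q(√97). By the tower law [K:Q] = [Q(√97,√86):Q(√97)] · [Q(√97):Q] = 2 · 2 = 4.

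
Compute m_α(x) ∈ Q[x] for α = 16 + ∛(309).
m_α(x) = x^3 - 48x^2 + 768x - 4405

Set β = α - 16 = ∛(309), so β^3 = 309. Then (α - 16)^3 - 309 = 0, i.e. α is a root of g(x) = (x - 16)^3 - 309 = x^3 - 48x^2 + 768x - 4405. Since g(x) = h(x - 16) where h(x) = x^3 - 309, and h is irreducible over Q (because 309 is not a perfect cube, so h has no rational root, and a monic cubic with no rational root is irreducible), g is also irreducible (irreducibility is preserved under the substitution x → x - 16). Hence m_α(x) = x^3 - 48x^2 + 768x - 4405.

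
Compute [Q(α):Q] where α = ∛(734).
[Q(α):Q] = 3

The minimal polynomial of α is x^3 - 734, irreducible over Q since 734 is not a perfect cube (so x^3 - 734 has no rational root). Hence [Q(α):Q] = deg(m_α) = 3.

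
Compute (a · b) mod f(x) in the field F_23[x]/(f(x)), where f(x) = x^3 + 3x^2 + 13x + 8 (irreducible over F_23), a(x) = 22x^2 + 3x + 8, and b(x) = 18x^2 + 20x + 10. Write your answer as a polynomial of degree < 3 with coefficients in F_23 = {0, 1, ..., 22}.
a · b ≡ 3x^2 + 18x + 20 (mod f(x))

Multiply in F_23[x]: a(x)·b(x) = (22x^2 + 3x + 8)·(18x^2 + 20x + 10) = 5x^4 + 11x^3 + 10x^2 + 6x + 11. This has degree ≥ 3, so divide by f(x) over F_23: 5x^4 + 11x^3 + 10x^2 + 6x + 11 = (5x + 19)·(x^3 + 3x^2 + 13x + 8) + (3x^2 + 18x + 20). Hence a·b ≡ 3x^2 + 18x + 20 (mod f). (F_23[x]/(f) is a field with 23^3 = 12167 elements since f is irreducible of degree 3.)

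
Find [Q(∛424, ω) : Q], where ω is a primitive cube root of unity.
[Q(∛424, ω) : Q] = 6

[Q(∛424):Q] = 3 (min poly x^3 - 424, irreducible since 424 is not a perfect cube). [Q(ω):Q] = 2 (min poly x^2 + x + 1). Since Q(∛424) ⊂ R and ω ∉ R, we have ω ∉ Q(∛424), so x^2 + x + 1 remains irreducible over Q(∛424) and [Q(∛424, ω) : Q(∛424)] = 2. By the tower law, [Q(∛424, ω) : Q] = 3 · 2 = 6. (In fact Q(∛424, ω) is the splitting field of x^3 - 424 over Q.)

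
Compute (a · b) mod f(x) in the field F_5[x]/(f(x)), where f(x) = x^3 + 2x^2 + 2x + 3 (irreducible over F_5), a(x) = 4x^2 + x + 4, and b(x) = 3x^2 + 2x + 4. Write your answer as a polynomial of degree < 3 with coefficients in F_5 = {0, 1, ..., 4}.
a · b ≡ 2x^2 + 2x (mod f(x))

Multiply in F_5[x]: a(x)·b(x) = (4x^2 + x + 4)·(3x^2 + 2x + 4) = 2x^4 + x^3 + 2x + 1. This has degree ≥ 3, so divide by f(x) over F_5: 2x^4 + x^3 + 2x + 1 = (2x + 2)·(x^3 + 2x^2 + 2x + 3) + (2x^2 + 2x). Hence a·b ≡ 2x^2 + 2x (mod f). (F_5[x]/(f) is a field with 5^3 = 125 elements since f is irreducible of degree 3.)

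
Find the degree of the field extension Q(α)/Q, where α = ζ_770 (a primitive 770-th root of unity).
[Q(α):Q] = 240

The minimal polynomial of ζ_770 over Q is the 770-th cyclotomic polynomial Φ_770(x), which is irreducible over Q and has degree φ(770) = 240. Hence [Q(α):Q] = φ(770) = 240.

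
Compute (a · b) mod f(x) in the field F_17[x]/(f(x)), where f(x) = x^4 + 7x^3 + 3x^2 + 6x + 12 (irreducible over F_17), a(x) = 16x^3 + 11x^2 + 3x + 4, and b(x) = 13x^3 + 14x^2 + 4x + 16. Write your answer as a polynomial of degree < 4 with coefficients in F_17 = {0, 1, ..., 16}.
a · b ≡ 3x^3 + 7x^2 + 9x + 15 (mod f(x))

Multiply in F_17[x]: a(x)·b(x) = (16x^3 + 11x^2 + 3x + 4)·(13x^3 + 14x^2 + 4x + 16) = 4x^6 + 10x^5 + 2x^4 + 3x^3 + 6x^2 + 13x + 13. This has degree ≥ 4, so divide by f(x) over F_17: 4x^6 + 10x^5 + 2x^4 + 3x^3 + 6x^2 + 13x + 13 = (4x^2 + 16x + 14)·(x^4 + 7x^3 + 3x^2 + 6x + 12) + (3x^3 + 7x^2 + 9x + 15). Hence a·b ≡ 3x^3 + 7x^2 + 9x + 15 (mod f). (F_17[x]/(f) is a field with 17^4 = 83521 elements since f is irreducible of degree 4.)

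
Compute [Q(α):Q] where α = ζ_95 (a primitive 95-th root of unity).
[Q(α):Q] = 72

The minimal polynomial of ζ_95 over Q is the 95-th cyclotomic polynomial Φ_95(x), which is irreducible over Q and has degree φ(95) = 72. Hence [Q(α):Q] = φ(95) = 72.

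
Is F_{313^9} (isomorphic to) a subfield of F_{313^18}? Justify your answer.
Yes: F_{313^9} is a subfield of F_{313^18}

F_{p^m} embeds in F_{p^n} iff m | n (since F_{p^n} is the splitting field of x^(p^n) - x, and F_{p^m} ⊂ F_{p^n} forces p^n to be a power of p^m, i.e. m | n; conversely if m | n then every root of x^(p^m) - x is a root of x^(p^n) - x). Here 9 | 18 (since 18 = 2·9), so F_{313^9} is a subfield of F_{313^18}, and [F_{313^18} : F_{313^9}] = 18/9 = 2.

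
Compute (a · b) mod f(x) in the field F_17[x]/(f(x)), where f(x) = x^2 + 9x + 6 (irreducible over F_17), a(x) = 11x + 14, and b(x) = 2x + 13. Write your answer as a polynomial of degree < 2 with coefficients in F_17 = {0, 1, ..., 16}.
a · b ≡ 7x + 16 (mod f(x))

Multiply in F_17[x]: a(x)·b(x) = (11x + 14)·(2x + 13) = 5x^2 + x + 12. This has degree ≥ 2, so divide by f(x) over F_17: 5x^2 + x + 12 = (5)·(x^2 + 9x + 6) + (7x + 16). Hence a·b ≡ 7x + 16 (mod f). (F_17[x]/(f) is a field with 17^2 = 289 elements since f is irreducible of degree 2.)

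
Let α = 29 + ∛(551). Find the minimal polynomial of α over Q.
m_α(x) = x^3 - 87x^2 + 2523x - 24940

Set β = α - 29 = ∛(551), so β^3 = 551. Then (α - 29)^3 - 551 = 0, i.e. α is a root of g(x) = (x - 29)^3 - 551 = x^3 - 87x^2 + 2523x - 24940. Since g(x) = h(x - 29) where h(x) = x^3 - 551, and h is irreducible over Q (because 551 is not a perfect cube, so h has no rational root, and a monic cubic with no rational root is irreducible), g is also irreducible (irreducibility is preserved under the substitution x → x - 29). Hence m_α(x) = x^3 - 87x^2 + 2523x - 24940.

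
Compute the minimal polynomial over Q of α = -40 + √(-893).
m_α(x) = x^2 + 80x + 2493

From α + 40 = √(-893), squaring gives (α + 40)^2 = -893, i.e. α^2 + 80α + 1600 = -893, so α^2 + 80α + 2493 = 0. The discriminant of x^2 + 80x + 2493 is (80)^2 - 4·(2493) = 6400 - 9972 = -3572, and 4·(-893) is not a perfect square in Q since -893 is squarefree and ≠ 1. Hence x^2 + 80x + 2493 is irreducible over Q and is the minimal polynomial of α.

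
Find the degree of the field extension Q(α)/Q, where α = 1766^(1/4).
[Q(α):Q] = 4

α is a root of x^4 - 1766. By Eisenstein's criterion at the prime p = 2 (which divides the constant term 1766 but p^2 = 4 does not, since 1766 is squarefree), x^4 - 1766 is irreducible over Q. Hence [Q(α):Q] = 4.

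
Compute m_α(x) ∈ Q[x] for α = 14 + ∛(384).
m_α(x) = x^3 - 42x^2 + 588x - 3128

Set β = α - 14 = ∛(384), so β^3 = 384. Then (α - 14)^3 - 384 = 0, i.e. α is a root of g(x) = (x - 14)^3 - 384 = x^3 - 42x^2 + 588x - 3128. Since g(x) = h(x - 14) where h(x) = x^3 - 384, and h is irreducible over Q (because 384 is not a perfect cube, so h has no rational root, and a monic cubic with no rational root is irreducible), g is also irreducible (irreducibility is preserved under the substitution x → x - 14). Hence m_α(x) = x^3 - 42x^2 + 588x - 3128.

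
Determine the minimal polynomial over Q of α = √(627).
m_α(x) = x^2 - 627

α satisfies α^2 - 627 = 0, so x^2 - 627 annihilates α. Since d = 627 is squarefree and ≠ 1, it is not a perfect square in Q, so x^2 - 627 has no rational root and is therefore irreducible over Q (a degree-2 polynomial over a field is irreducible iff it has no root). Hence m_α(x) = x^2 - 627.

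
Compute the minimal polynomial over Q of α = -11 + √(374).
m_α(x) = x^2 + 22x - 253

From α + 11 = √(374), squaring gives (α + 11)^2 = 374, i.e. α^2 + 22α + 121 = 374, so α^2 + 22α - 253 = 0. The discriminant of x^2 + 22x - 253 is (22)^2 - 4·(-253) = 484 + 1012 = 1496, and 4·(374) is not a perfect square in Q since 374 is squarefree and ≠ 1. Hence x^2 + 22x - 253 is irreducible over Q and is the minimal polynomial of α.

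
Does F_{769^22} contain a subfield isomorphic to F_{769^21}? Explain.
No: F_{769^21} is not a subfield of F_{769^22}

F_{p^m} embeds in F_{p^n} iff m | n. Here 21 ∤ 22 (since 22 = 1·21 + 1 with remainder 1 ≠ 0), so F_{769^21} is not a subfield of F_{769^22}. Equivalently: if it were, the tower law would give 21 = [F_{769^21}:F_769] dividing [F_{769^22}:F_769] = 22, contradiction.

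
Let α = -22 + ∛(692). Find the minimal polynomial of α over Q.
m_α(x) = x^3 + 66x^2 + 1452x + 9956

Set β = α + 22 = ∛(692), so β^3 = 692. Then (α + 22)^3 - 692 = 0, i.e. α is a root of g(x) = (x + 22)^3 - 692 = x^3 + 66x^2 + 1452x + 9956. Since g(x) = h(x + 22) where h(x) = x^3 - 692, and h is irreducible over Q (because 692 is not a perfect cube, so h has no rational root, and a monic cubic with no rational root is irreducible), g is also irreducible (irreducibility is preserved under the substitution x → x + 22). Hence m_α(x) = x^3 + 66x^2 + 1452x + 9956.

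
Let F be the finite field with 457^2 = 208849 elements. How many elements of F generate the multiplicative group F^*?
There are φ(208848) = 65664 primitive elements

F_q^* is cyclic of order q - 1 = 208848. A cyclic group of order m has exactly φ(m) generators. Here m = 208848 = 2^4 · 3 · 19 · 229, so the number of primitive elements is φ(208848) = 65664.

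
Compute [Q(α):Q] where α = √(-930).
[Q(α):Q] = 2

[Q(α):Q] equals the degree of the minimal polynomial of α. Here α^2 = -930 and x^2 + 930 is irreducible (d = -930 is squarefree, ≠ 1, hence not a square), so deg(m_α) = 2. Thus [Q(α):Q] = 2.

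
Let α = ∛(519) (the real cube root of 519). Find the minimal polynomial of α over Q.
m_α(x) = x^3 - 519

α satisfies α^3 = 519, so x^3 - 519 annihilates α. By the rational root test, a rational root p/q (in lowest terms) of x^3 - 519 would satisfy p^3 = 519 q^3, forcing q = 1 and p^3 = 519; but 519 is not a perfect cube, contradiction. A monic cubic over Q with no rational root is irreducible (any nontrivial factorization would include a linear factor). Hence x^3 - 519 is the minimal polynomial of α, and in particular [Q(α):Q] = 3.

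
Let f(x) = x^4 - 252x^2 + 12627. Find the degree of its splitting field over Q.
[K : Q] = 4

Solving the quadratic in x^2: x^2 = (252 ± √(252^2 - 4·12627))/2 = (252 ± √12996)/2 = (252 ± 114)/2, giving x^2 = 183 or x^2 = 69. So f(x) = (x^2 - 183)(x^2 - 69) and the roots of f are ±√183, ±√69. Hence the splitting field is K = Q(√183, √69). Since 183 and 69 are distinct squarefree integers > 1, their product 12627 is not a perfect square, so √69 ∉ Q(√183). By the tower law [K:Q] = [Q(√183,√69):Q(√183)] · [Q(√183):Q] = 2 · 2 = 4.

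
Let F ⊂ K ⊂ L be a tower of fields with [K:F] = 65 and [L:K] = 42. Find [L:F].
[L:F] = 2730

The tower law says that for any tower of field extensions F ⊂ K ⊂ L with finite degrees, [L:F] = [L:K] · [K:F]. Here this gives [L:F] = 42 · 65 = 2730.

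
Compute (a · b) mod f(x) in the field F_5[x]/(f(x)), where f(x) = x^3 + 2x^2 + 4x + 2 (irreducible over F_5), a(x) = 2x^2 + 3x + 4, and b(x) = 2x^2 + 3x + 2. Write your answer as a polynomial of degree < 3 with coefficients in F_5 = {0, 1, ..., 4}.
a · b ≡ 2x^2 + 4x (mod f(x))

Multiply in F_5[x]: a(x)·b(x) = (2x^2 + 3x + 4)·(2x^2 + 3x + 2) = 4x^4 + 2x^3 + x^2 + 3x + 3. This has degree ≥ 3, so divide by f(x) over F_5: 4x^4 + 2x^3 + x^2 + 3x + 3 = (4x + 4)·(x^3 + 2x^2 + 4x + 2) + (2x^2 + 4x). Hence a·b ≡ 2x^2 + 4x (mod f). (F_5[x]/(f) is a field with 5^3 = 125 elements since f is irreducible of degree 3.)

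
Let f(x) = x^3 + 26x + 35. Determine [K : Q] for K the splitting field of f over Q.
[K : Q] = 6

By the rational root test, any rational root of the monic integer polynomial f(x) = x^3 + 26x + 35 must be an integer dividing the constant term 35, i.e. one of ±{1, 5, 7, 35}. Evaluating: f(1) = 62, f(-1) = 8, f(5) = 290, f(-5) = -220, f(7) = 560, f(-7) = -490, f(35) = 43820, f(-35) = -43750; none is 0, so f has no rational root and is therefore irreducible over Q (a cubic with no linear factor over a field is irreducible). For an irreducible cubic, the Galois group is A_3 or S_3 according as the discriminant disc(f) = -4a^3 - 27b^2 = -4·(26)^3 - 27·(35)^2 = -103379 is or is not a square in Q. Here disc(f) = -103379 is not a perfect square in Q, so the Galois group of f over Q is not contained in A_3 and must be all of S_3. The splitting field has degree |S_3| = 6 over Q, so [K : Q] = 6.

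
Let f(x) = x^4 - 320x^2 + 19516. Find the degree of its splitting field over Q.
[K : Q] = 4

Solving the quadratic in x^2: x^2 = (320 ± √(320^2 - 4·19516))/2 = (320 ± √24336)/2 = (320 ± 156)/2, giving x^2 = 82 or x^2 = 238. So f(x) = (x^2 - 82)(x^2 - 238) and the roots of f are ±√82, ±√238. Hence the splitting field is K = Q(√82, √238). Since 82 and 238 are distinct squarefree integers > 1, their product 19516 is not a perfect square, so √238 ∉ Q(√82). By the tower law [K:Q] = [Q(√82,√238):Q(√82)] · [Q(√82):Q] = 2 · 2 = 4.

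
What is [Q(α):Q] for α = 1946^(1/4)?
[Q(α):Q] = 4

α is a root of x^4 - 1946. By Eisenstein's criterion at the prime p = 2 (which divides the constant term 1946 but p^2 = 4 does not, since 1946 is squarefree), x^4 - 1946 is irreducible over Q. Hence [Q(α):Q] = 4.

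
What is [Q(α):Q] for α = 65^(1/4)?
[Q(α):Q] = 4

α is a root of x^4 - 65. By Eisenstein's criterion at the prime p = 5 (which divides the constant term 65 but p^2 = 25 does not, since 65 is squarefree), x^4 - 65 is irreducible over Q. Hence [Q(α):Q] = 4.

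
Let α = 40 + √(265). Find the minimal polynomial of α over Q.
m_α(x) = x^2 - 80x + 1335

From α - 40 = √(265), squaring gives (α - 40)^2 = 265, i.e. α^2 - 80α + 1600 = 265, so α^2 - 80α + 1335 = 0. The discriminant of x^2 - 80x + 1335 is (-80)^2 - 4·(1335) = 6400 - 5340 = 1060, and 4·(265) is not a perfect square in Q since 265 is squarefree and ≠ 1. Hence x^2 - 80x + 1335 is irreducible over Q and is the minimal polynomial of α.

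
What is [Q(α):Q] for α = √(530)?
[Q(α):Q] = 2

[Q(α):Q] equals the degree of the minimal polynomial of α. Here α^2 = 530 and x^2 - 530 is irreducible (d = 530 is squarefree, ≠ 1, hence not a square), so deg(m_α) = 2. Thus [Q(α):Q] = 2.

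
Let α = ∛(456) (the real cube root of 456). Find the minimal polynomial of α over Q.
m_α(x) = x^3 - 456

α satisfies α^3 = 456, so x^3 - 456 annihilates α. By the rational root test, a rational root p/q (in lowest terms) of x^3 - 456 would satisfy p^3 = 456 q^3, forcing q = 1 and p^3 = 456; but 456 is not a perfect cube, contradiction. A monic cubic over Q with no rational root is irreducible (any nontrivial factorization would include a linear factor). Hence x^3 - 456 is the minimal polynomial of α, and in particular [Q(α):Q] = 3.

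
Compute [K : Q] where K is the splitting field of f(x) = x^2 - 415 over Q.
[K : Q] = 2

f(x) = x^2 - 415 factors as (x - √415)(x + √415). The splitting field is K = Q(√415). Since 415 is squarefree and > 1, it is not a perfect square, so x^2 - 415 is irreducible over Q and [Q(√415) : Q] = 2. Hence [K : Q] = 2.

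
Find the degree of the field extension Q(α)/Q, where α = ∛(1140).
[Q(α):Q] = 3

The minimal polynomial of α is x^3 - 1140, irreducible over Q since 1140 is not a perfect cube (so x^3 - 1140 has no rational root). Hence [Q(α):Q] = deg(m_α) = 3.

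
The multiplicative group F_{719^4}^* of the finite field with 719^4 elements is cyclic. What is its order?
|F_{719^4}^*| = 267248675520

F_{719^4} has 719^4 = 267248675521 elements; its multiplicative group consists of all nonzero elements, so |F_{719^4}^*| = 267248675521 - 1 = 267248675520. (It is cyclic since any finite subgroup of the multiplicative group of a field is cyclic.)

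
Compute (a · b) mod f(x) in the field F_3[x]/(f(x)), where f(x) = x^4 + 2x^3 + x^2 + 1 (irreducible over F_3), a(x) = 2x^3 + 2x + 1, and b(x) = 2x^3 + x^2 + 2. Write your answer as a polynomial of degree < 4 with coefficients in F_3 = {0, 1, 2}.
a · b ≡ 2x^3 + x + 2 (mod f(x))

Multiply in F_3[x]: a(x)·b(x) = (2x^3 + 2x + 1)·(2x^3 + x^2 + 2) = x^6 + 2x^5 + x^4 + 2x^3 + x^2 + x + 2. This has degree ≥ 4, so divide by f(x) over F_3: x^6 + 2x^5 + x^4 + 2x^3 + x^2 + x + 2 = (x^2)·(x^4 + 2x^3 + x^2 + 1) + (2x^3 + x + 2). Hence a·b ≡ 2x^3 + x + 2 (mod f). (F_3[x]/(f) is a field with 3^4 = 81 elements since f is irreducible of degree 4.)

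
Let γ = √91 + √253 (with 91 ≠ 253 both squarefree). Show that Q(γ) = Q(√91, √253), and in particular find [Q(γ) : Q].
[Q(γ) : Q] = 4 (equivalently, Q(γ) = Q(√91, √253))

Obviously Q(γ) ⊆ Q(√91, √253), and [Q(√91, √253):Q] = 4 (since 91, 253 are distinct squarefree integers > 1 with 23023 not a perfect square). To show equality we compute the minimal polynomial of γ. From γ = √91 + √253: γ^2 = 91 + 2√(23023) + 253 = 344 + 2√(23023), so γ^2 - 344 = 2√(23023); squaring, (γ^2 - 344)^2 = 4·23023, i.e. γ^4 - 688γ^2 + 118336 - 92092 = 0, i.e. γ^4 - 688γ^2 + 26244 = 0. So γ is a root of x^4 - 688x^2 + 26244. This polynomial is irreducible over Q: it has no rational root (each ±√91 ± √253 is irrational), and any factorization into two quadratics over Q would force √(23023) ∈ Q (pairing opposite roots) or √91, √253 ∈ Q (other pairings), all impossible. Hence [Q(γ):Q] = 4 = [Q(√91, √253):Q], so Q(γ) = Q(√91, √253).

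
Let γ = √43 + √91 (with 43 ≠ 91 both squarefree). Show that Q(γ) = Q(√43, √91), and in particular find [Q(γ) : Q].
[Q(γ) : Q] = 4 (equivalently, Q(γ) = Q(√43, √91))

Obviously Q(γ) ⊆ Q(√43, √91), and [Q(√43, √91):Q] = 4 (since 43, 91 are distinct squarefree integers > 1 with 3913 not a perfect square). To show equality we compute the minimal polynomial of γ. From γ = √43 + √91: γ^2 = 43 + 2√(3913) + 91 = 134 + 2√(3913), so γ^2 - 134 = 2√(3913); squaring, (γ^2 - 134)^2 = 4·3913, i.e. γ^4 - 268γ^2 + 17956 - 15652 = 0, i.e. γ^4 - 268γ^2 + 2304 = 0. So γ is a root of x^4 - 268x^2 + 2304. This polynomial is irreducible over Q: it has no rational root (each ±√43 ± √91 is irrational), and any factorization into two quadratics over Q would force √(3913) ∈ Q (pairing opposite roots) or √43, √91 ∈ Q (other pairings), all impossible. Hence [Q(γ):Q] = 4 = [Q(√43, √91):Q], so Q(γ) = Q(√43, √91).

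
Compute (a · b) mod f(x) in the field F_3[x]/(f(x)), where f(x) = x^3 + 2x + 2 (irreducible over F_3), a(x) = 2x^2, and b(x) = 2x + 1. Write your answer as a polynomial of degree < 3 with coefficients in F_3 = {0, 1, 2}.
a · b ≡ 2x^2 + x + 1 (mod f(x))

Multiply in F_3[x]: a(x)·b(x) = (2x^2)·(2x + 1) = x^3 + 2x^2. This has degree ≥ 3, so divide by f(x) over F_3: x^3 + 2x^2 = (1)·(x^3 + 2x + 2) + (2x^2 + x + 1). Hence a·b ≡ 2x^2 + x + 1 (mod f). (F_3[x]/(f) is a field with 3^3 = 27 elements since f is irreducible of degree 3.)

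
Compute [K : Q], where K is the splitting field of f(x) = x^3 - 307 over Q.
[K : Q] = 6

The roots of x^3 - 307 are ∛307, ω∛307, ω^2∛307 where ω = e^(2πi/3) is a primitive cube root of unity, so K = Q(∛307, ω). Now [Q(∛307):Q] = 3 (since 307 is not a perfect cube, x^3 - 307 is irreducible) and [Q(ω):Q] = 2. Both 2 and 3 divide [K:Q], and [K:Q] ≤ 3·2 = 6, so [K:Q] = 6. (Equivalently: Q(∛307) ⊂ R but ω ∉ R, so [K : Q(∛307)] = 2.)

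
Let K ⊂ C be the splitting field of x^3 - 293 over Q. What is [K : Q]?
[K : Q] = 6

The roots of x^3 - 293 are ∛293, ω∛293, ω^2∛293 where ω = e^(2πi/3) is a primitive cube root of unity, so K = Q(∛293, ω). Now [Q(∛293):Q] = 3 (since 293 is not a perfect cube, x^3 - 293 is irreducible) and [Q(ω):Q] = 2. Both 2 and 3 divide [K:Q], and [K:Q] ≤ 3·2 = 6, so [K:Q] = 6. (Equivalently: Q(∛293) ⊂ R but ω ∉ R, so [K : Q(∛293)] = 2.)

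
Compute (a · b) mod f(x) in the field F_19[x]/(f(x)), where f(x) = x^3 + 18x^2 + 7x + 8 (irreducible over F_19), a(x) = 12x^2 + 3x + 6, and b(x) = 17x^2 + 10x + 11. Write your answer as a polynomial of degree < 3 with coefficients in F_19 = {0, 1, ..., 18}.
a · b ≡ 9x^2 + 16x + 11 (mod f(x))

Multiply in F_19[x]: a(x)·b(x) = (12x^2 + 3x + 6)·(17x^2 + 10x + 11) = 14x^4 + 17x^2 + 17x + 9. This has degree ≥ 3, so divide by f(x) over F_19: 14x^4 + 17x^2 + 17x + 9 = (14x + 14)·(x^3 + 18x^2 + 7x + 8) + (9x^2 + 16x + 11). Hence a·b ≡ 9x^2 + 16x + 11 (mod f). (F_19[x]/(f) is a field with 19^3 = 6859 elements since f is irreducible of degree 3.)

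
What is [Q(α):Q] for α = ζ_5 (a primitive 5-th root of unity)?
[Q(α):Q] = 4

The minimal polynomial of ζ_5 over Q is the 5-th cyclotomic polynomial Φ_5(x), which is irreducible over Q and has degree φ(5) = 4. Hence [Q(α):Q] = φ(5) = 4.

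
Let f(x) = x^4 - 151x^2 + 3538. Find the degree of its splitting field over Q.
[K : Q] = 4

Solving the quadratic in x^2: x^2 = (151 ± √(151^2 - 4·3538))/2 = (151 ± √8649)/2 = (151 ± 93)/2, giving x^2 = 29 or x^2 = 122. So f(x) = (x^2 - 29)(x^2 - 122) and the roots of f are ±√29, ±√122. Hence the splitting field is K = Q(√29, √122). Since 29 and 122 are distinct squarefree integers > 1, their product 3538 is not a perfect square, so √122 ∉ Q(√29). By the tower law [K:Q] = [Q(√29,√122):Q(√29)] · [Q(√29):Q] = 2 · 2 = 4.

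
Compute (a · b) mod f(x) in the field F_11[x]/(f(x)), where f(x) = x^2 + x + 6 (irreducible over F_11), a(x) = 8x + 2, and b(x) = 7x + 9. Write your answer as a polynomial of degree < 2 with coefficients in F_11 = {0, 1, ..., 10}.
a · b ≡ 8x + 1 (mod f(x))

Multiply in F_11[x]: a(x)·b(x) = (8x + 2)·(7x + 9) = x^2 + 9x + 7. This has degree ≥ 2, so divide by f(x) over F_11: x^2 + 9x + 7 = (1)·(x^2 + x + 6) + (8x + 1). Hence a·b ≡ 8x + 1 (mod f). (F_11[x]/(f) is a field with 11^2 = 121 elements since f is irreducible of degree 2.)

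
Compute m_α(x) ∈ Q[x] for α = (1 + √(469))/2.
m_α(x) = x^2 - x - 117

From 2α - 1 = √(469), squaring gives (2α - 1)^2 = 469, i.e. 4α^2 - 4α + 1 = 469, so α^2 - α + (1 - 469)/4 = 0. Since 469 ≡ 1 (mod 4), (1 - 469)/4 = -117 ∈ Z. The polynomial x^2 - x - 117 has discriminant 1 - 4·(-117) = 469, which is not a perfect square in Q (d = 469 is squarefree and ≠ 1), so x^2 - x - 117 is irreducible over Q. It is the minimal polynomial of α.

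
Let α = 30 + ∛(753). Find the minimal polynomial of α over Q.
m_α(x) = x^3 - 90x^2 + 2700x - 27753

Set β = α - 30 = ∛(753), so β^3 = 753. Then (α - 30)^3 - 753 = 0, i.e. α is a root of g(x) = (x - 30)^3 - 753 = x^3 - 90x^2 + 2700x - 27753. Since g(x) = h(x - 30) where h(x) = x^3 - 753, and h is irreducible over Q (because 753 is not a perfect cube, so h has no rational root, and a monic cubic with no rational root is irreducible), g is also irreducible (irreducibility is preserved under the substitution x → x - 30). Hence m_α(x) = x^3 - 90x^2 + 2700x - 27753.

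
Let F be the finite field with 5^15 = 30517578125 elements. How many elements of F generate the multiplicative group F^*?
There are φ(30517578124) = 13154400000 primitive elements

F_q^* is cyclic of order q - 1 = 30517578124. A cyclic group of order m has exactly φ(m) generators. Here m = 30517578124 = 2^2 · 11 · 31 · 71 · 181 · 1741, so the number of primitive elements is φ(30517578124) = 13154400000.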